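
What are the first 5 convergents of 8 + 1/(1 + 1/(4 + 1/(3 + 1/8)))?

8/1, 9/1, 44/5, 141/16, 1172/133

Using the convergent recurrence p_i = a_i*p_{i-1} + p_{i-2}, q_i = a_i*q_{i-1} + q_{i-2} with p_{-2}=0, p_{-1}=1, q_{-2}=1, q_{-1}=0:
  i=0: a_0=8, p_0 = 8*1 + 0 = 8, q_0 = 8*0 + 1 = 1.
  i=1: a_1=1, p_1 = 1*8 + 1 = 9, q_1 = 1*1 + 0 = 1.
  i=2: a_2=4, p_2 = 4*9 + 8 = 44, q_2 = 4*1 + 1 = 5.
  i=3: a_3=3, p_3 = 3*44 + 9 = 141, q_3 = 3*5 + 1 = 16.
  i=4: a_4=8, p_4 = 8*141 + 44 = 1172, q_4 = 8*16 + 5 = 133.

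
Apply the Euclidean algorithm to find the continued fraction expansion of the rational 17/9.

[1; 1, 8]

Run the Euclidean algorithm on 17 and 9; the successive quotients are the partial quotients a_0, a_1, ... (each step inverts the fractional part left over by the previous one):
  17 = 1*9 + 8, so a_0 = 1.
  9 = 1*8 + 1, so a_1 = 1.
  8 = 8*1 + 0, so a_2 = 8.
The remainder reaches 0 after 3 divisions, so the expansion has 3 partial quotients, read off in order.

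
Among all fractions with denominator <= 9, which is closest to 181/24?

68/9

Expand x = 181/24 as a continued fraction with the Euclidean algorithm:
  181 = 7*24 + 13, so a_0 = 7.
  24 = 1*13 + 11, so a_1 = 1.
  13 = 1*11 + 2, so a_2 = 1.
  11 = 5*2 + 1, so a_3 = 5.
  2 = 2*1 + 0, so a_4 = 2.
so x = [7; 1, 1, 5, 2].
Convergents (p_i = a_i*p_{i-1} + p_{i-2}, q_i = a_i*q_{i-1} + q_{i-2} with p_{-2}=0, p_{-1}=1, q_{-2}=1, q_{-1}=0), until the denominator exceeds 9:
  i=0: a_0=7, p_0 = 7*1 + 0 = 7, q_0 = 7*0 + 1 = 1.
  i=1: a_1=1, p_1 = 1*7 + 1 = 8, q_1 = 1*1 + 0 = 1.
  i=2: a_2=1, p_2 = 1*8 + 7 = 15, q_2 = 1*1 + 1 = 2.
  i=3: a_3=5, p_3 = 5*15 + 8 = 83, q_3 = 5*2 + 1 = 11.
q_3 = 11 > 9, so the last convergent with denominator <= 9 is p_2/q_2 = 15/2.
The closest fraction with denominator <= 9 is either p_2/q_2 or the intermediate fraction (k*p_2 + p_1)/(k*q_2 + q_1) with the largest k >= 1 whose denominator stays <= 9; these approach x as k grows, and every other convergent or intermediate fraction in range is farther away.
Largest k: floor((9 - q_1)/q_2) = floor((9 - 1)/2) = 4.
That gives (4*15 + 8)/(4*2 + 1) = 68/9.
Compare the errors: |x - 15/2| = |181*2 - 15*24|/(24*2) = 2/48, and |x - 68/9| = |181*9 - 68*24|/(24*9) = 3/216.
Cross-multiplying, 3*48 = 144 < 432 = 2*216, so 3/216 is smaller: the intermediate fraction 68/9 is closer to x than 15/2.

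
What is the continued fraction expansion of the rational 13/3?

Run the Euclidean algorithm on 13 and 3; the successive quotients are the partial quotients a_0, a_1, ... (each step inverts the fractional part left over by the previous one):
  13 = 4*3 + 1, so a_0 = 4.
  3 = 3*1 + 0, so a_1 = 3.
The remainder reaches 0 after 2 divisions, so the expansion has 2 partial quotients, read off in order.

[4; 3]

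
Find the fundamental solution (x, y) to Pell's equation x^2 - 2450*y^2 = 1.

First expand sqrt(2450) as a continued fraction. With x_i = (sqrt(2450) + m_i)/d_i and (m_0, d_0) = (0, 1): a_0 = floor(sqrt(2450)) = 49, since 49^2 = 2401 <= 2450 < 2500 = 50^2.
Iterate m_{i+1} = d_i*a_i - m_i, d_{i+1} = (2450 - m_{i+1}^2)/d_i, a_{i+1} = floor((a_0 + m_{i+1})/d_{i+1}):
  m_1 = 1*49 - 0 = 49, d_1 = (2450 - 49^2)/1 = 49/1 = 49, a_1 = floor((49 + 49)/49) = 2.
  m_2 = 49*2 - 49 = 49, d_2 = (2450 - 49^2)/49 = 49/49 = 1, a_2 = floor((49 + 49)/1) = 98.
  m_3 = 1*98 - 49 = 49, d_3 = (2450 - 49^2)/1 = 49/1 = 49: (m_3, d_3) = (m_1, d_1) = (49, 49), so from here the quotients repeat a_1, a_2; the period length is 2.
So sqrt(2450) = [49; (2, 98)] with period length k = 2.
k is even, so the fundamental solution of x^2 - 2450y^2 = 1 is (p_{k-1}, q_{k-1}) = (p_1, q_1); compute convergents through index 1.
Convergents (p_i = a_i*p_{i-1} + p_{i-2}, q_i = a_i*q_{i-1} + q_{i-2} with p_{-2}=0, p_{-1}=1, q_{-2}=1, q_{-1}=0):
  i=0: a_0=49, p_0 = 49*1 + 0 = 49, q_0 = 49*0 + 1 = 1.
  i=1: a_1=2, p_1 = 2*49 + 1 = 99, q_1 = 2*1 + 0 = 2.
Check: 99^2 - 2450*2^2 = 9801 - 9800 = 1, so (x, y) = (99, 2) solves the equation, and by the theorem it is the least positive solution.

(x, y) = (99, 2)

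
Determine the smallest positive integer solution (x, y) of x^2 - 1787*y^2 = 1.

First expand sqrt(1787) as a continued fraction. With x_i = (sqrt(1787) + m_i)/d_i and (m_0, d_0) = (0, 1): a_0 = floor(sqrt(1787)) = 42, since 42^2 = 1764 <= 1787 < 1849 = 43^2.
Iterate m_{i+1} = d_i*a_i - m_i, d_{i+1} = (1787 - m_{i+1}^2)/d_i, a_{i+1} = floor((a_0 + m_{i+1})/d_{i+1}):
  m_1 = 1*42 - 0 = 42, d_1 = (1787 - 42^2)/1 = 23/1 = 23, a_1 = floor((42 + 42)/23) = 3.
  m_2 = 23*3 - 42 = 27, d_2 = (1787 - 27^2)/23 = 1058/23 = 46, a_2 = floor((42 + 27)/46) = 1.
  m_3 = 46*1 - 27 = 19, d_3 = (1787 - 19^2)/46 = 1426/46 = 31, a_3 = floor((42 + 19)/31) = 1.
  m_4 = 31*1 - 19 = 12, d_4 = (1787 - 12^2)/31 = 1643/31 = 53, a_4 = floor((42 + 12)/53) = 1.
  m_5 = 53*1 - 12 = 41, d_5 = (1787 - 41^2)/53 = 106/53 = 2, a_5 = floor((42 + 41)/2) = 41.
  m_6 = 2*41 - 41 = 41, d_6 = (1787 - 41^2)/2 = 106/2 = 53, a_6 = floor((42 + 41)/53) = 1.
  m_7 = 53*1 - 41 = 12, d_7 = (1787 - 12^2)/53 = 1643/53 = 31, a_7 = floor((42 + 12)/31) = 1.
  m_8 = 31*1 - 12 = 19, d_8 = (1787 - 19^2)/31 = 1426/31 = 46, a_8 = floor((42 + 19)/46) = 1.
  m_9 = 46*1 - 19 = 27, d_9 = (1787 - 27^2)/46 = 1058/46 = 23, a_9 = floor((42 + 27)/23) = 3.
  m_10 = 23*3 - 27 = 42, d_10 = (1787 - 42^2)/23 = 23/23 = 1, a_10 = floor((42 + 42)/1) = 84.
  m_11 = 1*84 - 42 = 42, d_11 = (1787 - 42^2)/1 = 23/1 = 23: (m_11, d_11) = (m_1, d_1) = (42, 23), so from here the quotients repeat a_1, ..., a_10; the period length is 10.
So sqrt(1787) = [42; (3, 1, 1, 1, 41, 1, 1, 1, 3, 84)] with period length k = 10.
k is even, so the fundamental solution of x^2 - 1787y^2 = 1 is (p_{k-1}, q_{k-1}) = (p_9, q_9); compute convergents through index 9.
Convergents (p_i = a_i*p_{i-1} + p_{i-2}, q_i = a_i*q_{i-1} + q_{i-2} with p_{-2}=0, p_{-1}=1, q_{-2}=1, q_{-1}=0):
  i=0: a_0=42, p_0 = 42*1 + 0 = 42, q_0 = 42*0 + 1 = 1.
  i=1: a_1=3, p_1 = 3*42 + 1 = 127, q_1 = 3*1 + 0 = 3.
  i=2: a_2=1, p_2 = 1*127 + 42 = 169, q_2 = 1*3 + 1 = 4.
  i=3: a_3=1, p_3 = 1*169 + 127 = 296, q_3 = 1*4 + 3 = 7.
  i=4: a_4=1, p_4 = 1*296 + 169 = 465, q_4 = 1*7 + 4 = 11.
  i=5: a_5=41, p_5 = 41*465 + 296 = 19361, q_5 = 41*11 + 7 = 458.
  i=6: a_6=1, p_6 = 1*19361 + 465 = 19826, q_6 = 1*458 + 11 = 469.
  i=7: a_7=1, p_7 = 1*19826 + 19361 = 39187, q_7 = 1*469 + 458 = 927.
  i=8: a_8=1, p_8 = 1*39187 + 19826 = 59013, q_8 = 1*927 + 469 = 1396.
  i=9: a_9=3, p_9 = 3*59013 + 39187 = 216226, q_9 = 3*1396 + 927 = 5115.
Check: 216226^2 - 1787*5115^2 = 46753683076 - 46753683075 = 1, so (x, y) = (216226, 5115) solves the equation, and by the theorem it is the least positive solution.

(x, y) = (216226, 5115)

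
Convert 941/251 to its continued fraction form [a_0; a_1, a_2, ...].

[3; 1, 2, 1, 62]

Run the Euclidean algorithm on 941 and 251; the successive quotients are the partial quotients a_0, a_1, ... (each step inverts the fractional part left over by the previous one):
  941 = 3*251 + 188, so a_0 = 3.
  251 = 1*188 + 63, so a_1 = 1.
  188 = 2*63 + 62, so a_2 = 2.
  63 = 1*62 + 1, so a_3 = 1.
  62 = 62*1 + 0, so a_4 = 62.
The remainder reaches 0 after 5 divisions, so the expansion has 5 partial quotients, read off in order.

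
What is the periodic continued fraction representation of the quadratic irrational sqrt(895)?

[29; (1, 10, 1, 58)]

Write x_i = (sqrt(895) + m_i)/d_i with (m_0, d_0) = (0, 1). a_0 = floor(sqrt(895)) = 29, since 29^2 = 841 <= 895 < 900 = 30^2.
Iterate m_{i+1} = d_i*a_i - m_i, d_{i+1} = (895 - m_{i+1}^2)/d_i, a_{i+1} = floor((a_0 + m_{i+1})/d_{i+1}):
  m_1 = 1*29 - 0 = 29, d_1 = (895 - 29^2)/1 = 54/1 = 54, a_1 = floor((29 + 29)/54) = 1.
  m_2 = 54*1 - 29 = 25, d_2 = (895 - 25^2)/54 = 270/54 = 5, a_2 = floor((29 + 25)/5) = 10.
  m_3 = 5*10 - 25 = 25, d_3 = (895 - 25^2)/5 = 270/5 = 54, a_3 = floor((29 + 25)/54) = 1.
  m_4 = 54*1 - 25 = 29, d_4 = (895 - 29^2)/54 = 54/54 = 1, a_4 = floor((29 + 29)/1) = 58.
  m_5 = 1*58 - 29 = 29, d_5 = (895 - 29^2)/1 = 54/1 = 54: (m_5, d_5) = (m_1, d_1) = (29, 54), so from here the quotients repeat a_1, ..., a_4; the period length is 4.
Hence the expansion of sqrt(895) is a_0 = 29 followed by the repeating block 1, 10, 1, 58 (period 4).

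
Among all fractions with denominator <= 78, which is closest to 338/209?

76/47

Expand x = 338/209 as a continued fraction with the Euclidean algorithm:
  338 = 1*209 + 129, so a_0 = 1.
  209 = 1*129 + 80, so a_1 = 1.
  129 = 1*80 + 49, so a_2 = 1.
  80 = 1*49 + 31, so a_3 = 1.
  49 = 1*31 + 18, so a_4 = 1.
  31 = 1*18 + 13, so a_5 = 1.
  18 = 1*13 + 5, so a_6 = 1.
  13 = 2*5 + 3, so a_7 = 2.
  5 = 1*3 + 2, so a_8 = 1.
  3 = 1*2 + 1, so a_9 = 1.
  2 = 2*1 + 0, so a_10 = 2.
so x = [1; 1, 1, 1, 1, 1, 1, 2, 1, 1, 2].
Convergents (p_i = a_i*p_{i-1} + p_{i-2}, q_i = a_i*q_{i-1} + q_{i-2} with p_{-2}=0, p_{-1}=1, q_{-2}=1, q_{-1}=0), until the denominator exceeds 78:
  i=0: a_0=1, p_0 = 1*1 + 0 = 1, q_0 = 1*0 + 1 = 1.
  i=1: a_1=1, p_1 = 1*1 + 1 = 2, q_1 = 1*1 + 0 = 1.
  i=2: a_2=1, p_2 = 1*2 + 1 = 3, q_2 = 1*1 + 1 = 2.
  i=3: a_3=1, p_3 = 1*3 + 2 = 5, q_3 = 1*2 + 1 = 3.
  i=4: a_4=1, p_4 = 1*5 + 3 = 8, q_4 = 1*3 + 2 = 5.
  i=5: a_5=1, p_5 = 1*8 + 5 = 13, q_5 = 1*5 + 3 = 8.
  i=6: a_6=1, p_6 = 1*13 + 8 = 21, q_6 = 1*8 + 5 = 13.
  i=7: a_7=2, p_7 = 2*21 + 13 = 55, q_7 = 2*13 + 8 = 34.
  i=8: a_8=1, p_8 = 1*55 + 21 = 76, q_8 = 1*34 + 13 = 47.
  i=9: a_9=1, p_9 = 1*76 + 55 = 131, q_9 = 1*47 + 34 = 81.
q_9 = 81 > 78, so the last convergent with denominator <= 78 is p_8/q_8 = 76/47.
The closest fraction with denominator <= 78 is either p_8/q_8 or the intermediate fraction (k*p_8 + p_7)/(k*q_8 + q_7) with the largest k >= 1 whose denominator stays <= 78; these approach x as k grows, and every other convergent or intermediate fraction in range is farther away.
Largest k: floor((78 - q_7)/q_8) = floor((78 - 34)/47) = 0.
Since k = 0, no intermediate fraction beyond p_8/q_8 has denominator <= 78, so the convergent 76/47 is the closest (its error is |338*47 - 76*209|/(209*47) = 2/9823).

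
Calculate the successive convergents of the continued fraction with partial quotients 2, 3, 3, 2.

Using the convergent recurrence p_i = a_i*p_{i-1} + p_{i-2}, q_i = a_i*q_{i-1} + q_{i-2} with p_{-2}=0, p_{-1}=1, q_{-2}=1, q_{-1}=0:
  i=0: a_0=2, p_0 = 2*1 + 0 = 2, q_0 = 2*0 + 1 = 1.
  i=1: a_1=3, p_1 = 3*2 + 1 = 7, q_1 = 3*1 + 0 = 3.
  i=2: a_2=3, p_2 = 3*7 + 2 = 23, q_2 = 3*3 + 1 = 10.
  i=3: a_3=2, p_3 = 2*23 + 7 = 53, q_3 = 2*10 + 3 = 23.

2/1, 7/3, 23/10, 53/23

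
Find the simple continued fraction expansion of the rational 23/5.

Run the Euclidean algorithm on 23 and 5; the successive quotients are the partial quotients a_0, a_1, ... (each step inverts the fractional part left over by the previous one):
  23 = 4*5 + 3, so a_0 = 4.
  5 = 1*3 + 2, so a_1 = 1.
  3 = 1*2 + 1, so a_2 = 1.
  2 = 2*1 + 0, so a_3 = 2.
The remainder reaches 0 after 4 divisions, so the expansion has 4 partial quotients, read off in order.

[4; 1, 1, 2]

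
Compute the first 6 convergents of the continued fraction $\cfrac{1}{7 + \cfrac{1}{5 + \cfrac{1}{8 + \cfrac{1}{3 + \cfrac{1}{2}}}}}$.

Using the convergent recurrence p_i = a_i*p_{i-1} + p_{i-2}, q_i = a_i*q_{i-1} + q_{i-2} with p_{-2}=0, p_{-1}=1, q_{-2}=1, q_{-1}=0:
  i=0: a_0=0, p_0 = 0*1 + 0 = 0, q_0 = 0*0 + 1 = 1.
  i=1: a_1=7, p_1 = 7*0 + 1 = 1, q_1 = 7*1 + 0 = 7.
  i=2: a_2=5, p_2 = 5*1 + 0 = 5, q_2 = 5*7 + 1 = 36.
  i=3: a_3=8, p_3 = 8*5 + 1 = 41, q_3 = 8*36 + 7 = 295.
  i=4: a_4=3, p_4 = 3*41 + 5 = 128, q_4 = 3*295 + 36 = 921.
  i=5: a_5=2, p_5 = 2*128 + 41 = 297, q_5 = 2*921 + 295 = 2137.

0/1, 1/7, 5/36, 41/295, 128/921, 297/2137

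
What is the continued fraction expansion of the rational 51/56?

Run the Euclidean algorithm on 51 and 56; the successive quotients are the partial quotients a_0, a_1, ... (each step inverts the fractional part left over by the previous one):
  51 = 0*56 + 51, so a_0 = 0.
  56 = 1*51 + 5, so a_1 = 1.
  51 = 10*5 + 1, so a_2 = 10.
  5 = 5*1 + 0, so a_3 = 5.
The remainder reaches 0 after 4 divisions, so the expansion has 4 partial quotients, read off in order.

[0; 1, 10, 5]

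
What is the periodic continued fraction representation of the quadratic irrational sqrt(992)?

[31; (2, 62)]

Write x_i = (sqrt(992) + m_i)/d_i with (m_0, d_0) = (0, 1). a_0 = floor(sqrt(992)) = 31, since 31^2 = 961 <= 992 < 1024 = 32^2.
Iterate m_{i+1} = d_i*a_i - m_i, d_{i+1} = (992 - m_{i+1}^2)/d_i, a_{i+1} = floor((a_0 + m_{i+1})/d_{i+1}):
  m_1 = 1*31 - 0 = 31, d_1 = (992 - 31^2)/1 = 31/1 = 31, a_1 = floor((31 + 31)/31) = 2.
  m_2 = 31*2 - 31 = 31, d_2 = (992 - 31^2)/31 = 31/31 = 1, a_2 = floor((31 + 31)/1) = 62.
  m_3 = 1*62 - 31 = 31, d_3 = (992 - 31^2)/1 = 31/1 = 31: (m_3, d_3) = (m_1, d_1) = (31, 31), so from here the quotients repeat a_1, a_2; the period length is 2.
Hence the expansion of sqrt(992) is a_0 = 31 followed by the repeating block 2, 62 (period 2).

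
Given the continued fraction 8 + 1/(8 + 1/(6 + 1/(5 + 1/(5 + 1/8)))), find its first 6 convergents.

8/1, 65/8, 398/49, 2055/253, 10673/1314, 87439/10765

Using the convergent recurrence p_i = a_i*p_{i-1} + p_{i-2}, q_i = a_i*q_{i-1} + q_{i-2} with p_{-2}=0, p_{-1}=1, q_{-2}=1, q_{-1}=0:
  i=0: a_0=8, p_0 = 8*1 + 0 = 8, q_0 = 8*0 + 1 = 1.
  i=1: a_1=8, p_1 = 8*8 + 1 = 65, q_1 = 8*1 + 0 = 8.
  i=2: a_2=6, p_2 = 6*65 + 8 = 398, q_2 = 6*8 + 1 = 49.
  i=3: a_3=5, p_3 = 5*398 + 65 = 2055, q_3 = 5*49 + 8 = 253.
  i=4: a_4=5, p_4 = 5*2055 + 398 = 10673, q_4 = 5*253 + 49 = 1314.
  i=5: a_5=8, p_5 = 8*10673 + 2055 = 87439, q_5 = 8*1314 + 253 = 10765.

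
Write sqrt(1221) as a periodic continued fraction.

Write x_i = (sqrt(1221) + m_i)/d_i with (m_0, d_0) = (0, 1). a_0 = floor(sqrt(1221)) = 34, since 34^2 = 1156 <= 1221 < 1225 = 35^2.
Iterate m_{i+1} = d_i*a_i - m_i, d_{i+1} = (1221 - m_{i+1}^2)/d_i, a_{i+1} = floor((a_0 + m_{i+1})/d_{i+1}):
  m_1 = 1*34 - 0 = 34, d_1 = (1221 - 34^2)/1 = 65/1 = 65, a_1 = floor((34 + 34)/65) = 1.
  m_2 = 65*1 - 34 = 31, d_2 = (1221 - 31^2)/65 = 260/65 = 4, a_2 = floor((34 + 31)/4) = 16.
  m_3 = 4*16 - 31 = 33, d_3 = (1221 - 33^2)/4 = 132/4 = 33, a_3 = floor((34 + 33)/33) = 2.
  m_4 = 33*2 - 33 = 33, d_4 = (1221 - 33^2)/33 = 132/33 = 4, a_4 = floor((34 + 33)/4) = 16.
  m_5 = 4*16 - 33 = 31, d_5 = (1221 - 31^2)/4 = 260/4 = 65, a_5 = floor((34 + 31)/65) = 1.
  m_6 = 65*1 - 31 = 34, d_6 = (1221 - 34^2)/65 = 65/65 = 1, a_6 = floor((34 + 34)/1) = 68.
  m_7 = 1*68 - 34 = 34, d_7 = (1221 - 34^2)/1 = 65/1 = 65: (m_7, d_7) = (m_1, d_1) = (34, 65), so from here the quotients repeat a_1, ..., a_6; the period length is 6.
Hence the expansion of sqrt(1221) is a_0 = 34 followed by the repeating block 1, 16, 2, 16, 1, 68 (period 6).

[34; (1, 16, 2, 16, 1, 68)]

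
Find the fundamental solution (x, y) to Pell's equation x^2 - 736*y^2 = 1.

First expand sqrt(736) as a continued fraction. With x_i = (sqrt(736) + m_i)/d_i and (m_0, d_0) = (0, 1): a_0 = floor(sqrt(736)) = 27, since 27^2 = 729 <= 736 < 784 = 28^2.
Iterate m_{i+1} = d_i*a_i - m_i, d_{i+1} = (736 - m_{i+1}^2)/d_i, a_{i+1} = floor((a_0 + m_{i+1})/d_{i+1}):
  m_1 = 1*27 - 0 = 27, d_1 = (736 - 27^2)/1 = 7/1 = 7, a_1 = floor((27 + 27)/7) = 7.
  m_2 = 7*7 - 27 = 22, d_2 = (736 - 22^2)/7 = 252/7 = 36, a_2 = floor((27 + 22)/36) = 1.
  m_3 = 36*1 - 22 = 14, d_3 = (736 - 14^2)/36 = 540/36 = 15, a_3 = floor((27 + 14)/15) = 2.
  m_4 = 15*2 - 14 = 16, d_4 = (736 - 16^2)/15 = 480/15 = 32, a_4 = floor((27 + 16)/32) = 1.
  m_5 = 32*1 - 16 = 16, d_5 = (736 - 16^2)/32 = 480/32 = 15, a_5 = floor((27 + 16)/15) = 2.
  m_6 = 15*2 - 16 = 14, d_6 = (736 - 14^2)/15 = 540/15 = 36, a_6 = floor((27 + 14)/36) = 1.
  m_7 = 36*1 - 14 = 22, d_7 = (736 - 22^2)/36 = 252/36 = 7, a_7 = floor((27 + 22)/7) = 7.
  m_8 = 7*7 - 22 = 27, d_8 = (736 - 27^2)/7 = 7/7 = 1, a_8 = floor((27 + 27)/1) = 54.
  m_9 = 1*54 - 27 = 27, d_9 = (736 - 27^2)/1 = 7/1 = 7: (m_9, d_9) = (m_1, d_1) = (27, 7), so from here the quotients repeat a_1, ..., a_8; the period length is 8.
So sqrt(736) = [27; (7, 1, 2, 1, 2, 1, 7, 54)] with period length k = 8.
k is even, so the fundamental solution of x^2 - 736y^2 = 1 is (p_{k-1}, q_{k-1}) = (p_7, q_7); compute convergents through index 7.
Convergents (p_i = a_i*p_{i-1} + p_{i-2}, q_i = a_i*q_{i-1} + q_{i-2} with p_{-2}=0, p_{-1}=1, q_{-2}=1, q_{-1}=0):
  i=0: a_0=27, p_0 = 27*1 + 0 = 27, q_0 = 27*0 + 1 = 1.
  i=1: a_1=7, p_1 = 7*27 + 1 = 190, q_1 = 7*1 + 0 = 7.
  i=2: a_2=1, p_2 = 1*190 + 27 = 217, q_2 = 1*7 + 1 = 8.
  i=3: a_3=2, p_3 = 2*217 + 190 = 624, q_3 = 2*8 + 7 = 23.
  i=4: a_4=1, p_4 = 1*624 + 217 = 841, q_4 = 1*23 + 8 = 31.
  i=5: a_5=2, p_5 = 2*841 + 624 = 2306, q_5 = 2*31 + 23 = 85.
  i=6: a_6=1, p_6 = 1*2306 + 841 = 3147, q_6 = 1*85 + 31 = 116.
  i=7: a_7=7, p_7 = 7*3147 + 2306 = 24335, q_7 = 7*116 + 85 = 897.
Check: 24335^2 - 736*897^2 = 592192225 - 592192224 = 1, so (x, y) = (24335, 897) solves the equation, and by the theorem it is the least positive solution.

(x, y) = (24335, 897)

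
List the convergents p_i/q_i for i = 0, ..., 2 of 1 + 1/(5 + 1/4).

Using the convergent recurrence p_i = a_i*p_{i-1} + p_{i-2}, q_i = a_i*q_{i-1} + q_{i-2} with p_{-2}=0, p_{-1}=1, q_{-2}=1, q_{-1}=0:
  i=0: a_0=1, p_0 = 1*1 + 0 = 1, q_0 = 1*0 + 1 = 1.
  i=1: a_1=5, p_1 = 5*1 + 1 = 6, q_1 = 5*1 + 0 = 5.
  i=2: a_2=4, p_2 = 4*6 + 1 = 25, q_2 = 4*5 + 1 = 21.

1/1, 6/5, 25/21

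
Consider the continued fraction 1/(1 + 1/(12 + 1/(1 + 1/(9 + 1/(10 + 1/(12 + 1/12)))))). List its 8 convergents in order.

Using the convergent recurrence p_i = a_i*p_{i-1} + p_{i-2}, q_i = a_i*q_{i-1} + q_{i-2} with p_{-2}=0, p_{-1}=1, q_{-2}=1, q_{-1}=0:
  i=0: a_0=0, p_0 = 0*1 + 0 = 0, q_0 = 0*0 + 1 = 1.
  i=1: a_1=1, p_1 = 1*0 + 1 = 1, q_1 = 1*1 + 0 = 1.
  i=2: a_2=12, p_2 = 12*1 + 0 = 12, q_2 = 12*1 + 1 = 13.
  i=3: a_3=1, p_3 = 1*12 + 1 = 13, q_3 = 1*13 + 1 = 14.
  i=4: a_4=9, p_4 = 9*13 + 12 = 129, q_4 = 9*14 + 13 = 139.
  i=5: a_5=10, p_5 = 10*129 + 13 = 1303, q_5 = 10*139 + 14 = 1404.
  i=6: a_6=12, p_6 = 12*1303 + 129 = 15765, q_6 = 12*1404 + 139 = 16987.
  i=7: a_7=12, p_7 = 12*15765 + 1303 = 190483, q_7 = 12*16987 + 1404 = 205248.

0/1, 1/1, 12/13, 13/14, 129/139, 1303/1404, 15765/16987, 190483/205248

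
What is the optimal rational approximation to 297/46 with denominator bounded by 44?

Expand x = 297/46 as a continued fraction with the Euclidean algorithm:
  297 = 6*46 + 21, so a_0 = 6.
  46 = 2*21 + 4, so a_1 = 2.
  21 = 5*4 + 1, so a_2 = 5.
  4 = 4*1 + 0, so a_3 = 4.
so x = [6; 2, 5, 4].
Convergents (p_i = a_i*p_{i-1} + p_{i-2}, q_i = a_i*q_{i-1} + q_{i-2} with p_{-2}=0, p_{-1}=1, q_{-2}=1, q_{-1}=0), until the denominator exceeds 44:
  i=0: a_0=6, p_0 = 6*1 + 0 = 6, q_0 = 6*0 + 1 = 1.
  i=1: a_1=2, p_1 = 2*6 + 1 = 13, q_1 = 2*1 + 0 = 2.
  i=2: a_2=5, p_2 = 5*13 + 6 = 71, q_2 = 5*2 + 1 = 11.
  i=3: a_3=4, p_3 = 4*71 + 13 = 297, q_3 = 4*11 + 2 = 46.
q_3 = 46 > 44, so the last convergent with denominator <= 44 is p_2/q_2 = 71/11.
The closest fraction with denominator <= 44 is either p_2/q_2 or the intermediate fraction (k*p_2 + p_1)/(k*q_2 + q_1) with the largest k >= 1 whose denominator stays <= 44; these approach x as k grows, and every other convergent or intermediate fraction in range is farther away.
Largest k: floor((44 - q_1)/q_2) = floor((44 - 2)/11) = 3.
That gives (3*71 + 13)/(3*11 + 2) = 226/35.
Compare the errors: |x - 71/11| = |297*11 - 71*46|/(46*11) = 1/506, and |x - 226/35| = |297*35 - 226*46|/(46*35) = 1/1610.
Cross-multiplying, 1*506 = 506 < 1610 = 1*1610, so 1/1610 is smaller: the intermediate fraction 226/35 is closer to x than 71/11.

226/35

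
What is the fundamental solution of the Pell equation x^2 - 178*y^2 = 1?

First expand sqrt(178) as a continued fraction. With x_i = (sqrt(178) + m_i)/d_i and (m_0, d_0) = (0, 1): a_0 = floor(sqrt(178)) = 13, since 13^2 = 169 <= 178 < 196 = 14^2.
Iterate m_{i+1} = d_i*a_i - m_i, d_{i+1} = (178 - m_{i+1}^2)/d_i, a_{i+1} = floor((a_0 + m_{i+1})/d_{i+1}):
  m_1 = 1*13 - 0 = 13, d_1 = (178 - 13^2)/1 = 9/1 = 9, a_1 = floor((13 + 13)/9) = 2.
  m_2 = 9*2 - 13 = 5, d_2 = (178 - 5^2)/9 = 153/9 = 17, a_2 = floor((13 + 5)/17) = 1.
  m_3 = 17*1 - 5 = 12, d_3 = (178 - 12^2)/17 = 34/17 = 2, a_3 = floor((13 + 12)/2) = 12.
  m_4 = 2*12 - 12 = 12, d_4 = (178 - 12^2)/2 = 34/2 = 17, a_4 = floor((13 + 12)/17) = 1.
  m_5 = 17*1 - 12 = 5, d_5 = (178 - 5^2)/17 = 153/17 = 9, a_5 = floor((13 + 5)/9) = 2.
  m_6 = 9*2 - 5 = 13, d_6 = (178 - 13^2)/9 = 9/9 = 1, a_6 = floor((13 + 13)/1) = 26.
  m_7 = 1*26 - 13 = 13, d_7 = (178 - 13^2)/1 = 9/1 = 9: (m_7, d_7) = (m_1, d_1) = (13, 9), so from here the quotients repeat a_1, ..., a_6; the period length is 6.
So sqrt(178) = [13; (2, 1, 12, 1, 2, 26)] with period length k = 6.
k is even, so the fundamental solution of x^2 - 178y^2 = 1 is (p_{k-1}, q_{k-1}) = (p_5, q_5); compute convergents through index 5.
Convergents (p_i = a_i*p_{i-1} + p_{i-2}, q_i = a_i*q_{i-1} + q_{i-2} with p_{-2}=0, p_{-1}=1, q_{-2}=1, q_{-1}=0):
  i=0: a_0=13, p_0 = 13*1 + 0 = 13, q_0 = 13*0 + 1 = 1.
  i=1: a_1=2, p_1 = 2*13 + 1 = 27, q_1 = 2*1 + 0 = 2.
  i=2: a_2=1, p_2 = 1*27 + 13 = 40, q_2 = 1*2 + 1 = 3.
  i=3: a_3=12, p_3 = 12*40 + 27 = 507, q_3 = 12*3 + 2 = 38.
  i=4: a_4=1, p_4 = 1*507 + 40 = 547, q_4 = 1*38 + 3 = 41.
  i=5: a_5=2, p_5 = 2*547 + 507 = 1601, q_5 = 2*41 + 38 = 120.
Check: 1601^2 - 178*120^2 = 2563201 - 2563200 = 1, so (x, y) = (1601, 120) solves the equation, and by the theorem it is the least positive solution.

(x, y) = (1601, 120)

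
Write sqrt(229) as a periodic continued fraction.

[15; (7, 1, 1, 7, 30)]

Write x_i = (sqrt(229) + m_i)/d_i with (m_0, d_0) = (0, 1). a_0 = floor(sqrt(229)) = 15, since 15^2 = 225 <= 229 < 256 = 16^2.
Iterate m_{i+1} = d_i*a_i - m_i, d_{i+1} = (229 - m_{i+1}^2)/d_i, a_{i+1} = floor((a_0 + m_{i+1})/d_{i+1}):
  m_1 = 1*15 - 0 = 15, d_1 = (229 - 15^2)/1 = 4/1 = 4, a_1 = floor((15 + 15)/4) = 7.
  m_2 = 4*7 - 15 = 13, d_2 = (229 - 13^2)/4 = 60/4 = 15, a_2 = floor((15 + 13)/15) = 1.
  m_3 = 15*1 - 13 = 2, d_3 = (229 - 2^2)/15 = 225/15 = 15, a_3 = floor((15 + 2)/15) = 1.
  m_4 = 15*1 - 2 = 13, d_4 = (229 - 13^2)/15 = 60/15 = 4, a_4 = floor((15 + 13)/4) = 7.
  m_5 = 4*7 - 13 = 15, d_5 = (229 - 15^2)/4 = 4/4 = 1, a_5 = floor((15 + 15)/1) = 30.
  m_6 = 1*30 - 15 = 15, d_6 = (229 - 15^2)/1 = 4/1 = 4: (m_6, d_6) = (m_1, d_1) = (15, 4), so from here the quotients repeat a_1, ..., a_5; the period length is 5.
Hence the expansion of sqrt(229) is a_0 = 15 followed by the repeating block 7, 1, 1, 7, 30 (period 5).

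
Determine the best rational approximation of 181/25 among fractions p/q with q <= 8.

Expand x = 181/25 as a continued fraction with the Euclidean algorithm:
  181 = 7*25 + 6, so a_0 = 7.
  25 = 4*6 + 1, so a_1 = 4.
  6 = 6*1 + 0, so a_2 = 6.
so x = [7; 4, 6].
Convergents (p_i = a_i*p_{i-1} + p_{i-2}, q_i = a_i*q_{i-1} + q_{i-2} with p_{-2}=0, p_{-1}=1, q_{-2}=1, q_{-1}=0), until the denominator exceeds 8:
  i=0: a_0=7, p_0 = 7*1 + 0 = 7, q_0 = 7*0 + 1 = 1.
  i=1: a_1=4, p_1 = 4*7 + 1 = 29, q_1 = 4*1 + 0 = 4.
  i=2: a_2=6, p_2 = 6*29 + 7 = 181, q_2 = 6*4 + 1 = 25.
q_2 = 25 > 8, so the last convergent with denominator <= 8 is p_1/q_1 = 29/4.
The closest fraction with denominator <= 8 is either p_1/q_1 or the intermediate fraction (k*p_1 + p_0)/(k*q_1 + q_0) with the largest k >= 1 whose denominator stays <= 8; these approach x as k grows, and every other convergent or intermediate fraction in range is farther away.
Largest k: floor((8 - q_0)/q_1) = floor((8 - 1)/4) = 1.
That gives (1*29 + 7)/(1*4 + 1) = 36/5.
Compare the errors: |x - 29/4| = |181*4 - 29*25|/(25*4) = 1/100, and |x - 36/5| = |181*5 - 36*25|/(25*5) = 5/125.
Cross-multiplying, 1*125 = 125 < 500 = 5*100, so 1/100 is smaller: the convergent 29/4 is closer to x than 36/5.

29/4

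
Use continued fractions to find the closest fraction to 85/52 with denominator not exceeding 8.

13/8

Expand x = 85/52 as a continued fraction with the Euclidean algorithm:
  85 = 1*52 + 33, so a_0 = 1.
  52 = 1*33 + 19, so a_1 = 1.
  33 = 1*19 + 14, so a_2 = 1.
  19 = 1*14 + 5, so a_3 = 1.
  14 = 2*5 + 4, so a_4 = 2.
  5 = 1*4 + 1, so a_5 = 1.
  4 = 4*1 + 0, so a_6 = 4.
so x = [1; 1, 1, 1, 2, 1, 4].
Convergents (p_i = a_i*p_{i-1} + p_{i-2}, q_i = a_i*q_{i-1} + q_{i-2} with p_{-2}=0, p_{-1}=1, q_{-2}=1, q_{-1}=0), until the denominator exceeds 8:
  i=0: a_0=1, p_0 = 1*1 + 0 = 1, q_0 = 1*0 + 1 = 1.
  i=1: a_1=1, p_1 = 1*1 + 1 = 2, q_1 = 1*1 + 0 = 1.
  i=2: a_2=1, p_2 = 1*2 + 1 = 3, q_2 = 1*1 + 1 = 2.
  i=3: a_3=1, p_3 = 1*3 + 2 = 5, q_3 = 1*2 + 1 = 3.
  i=4: a_4=2, p_4 = 2*5 + 3 = 13, q_4 = 2*3 + 2 = 8.
  i=5: a_5=1, p_5 = 1*13 + 5 = 18, q_5 = 1*8 + 3 = 11.
q_5 = 11 > 8, so the last convergent with denominator <= 8 is p_4/q_4 = 13/8.
The closest fraction with denominator <= 8 is either p_4/q_4 or the intermediate fraction (k*p_4 + p_3)/(k*q_4 + q_3) with the largest k >= 1 whose denominator stays <= 8; these approach x as k grows, and every other convergent or intermediate fraction in range is farther away.
Largest k: floor((8 - q_3)/q_4) = floor((8 - 3)/8) = 0.
Since k = 0, no intermediate fraction beyond p_4/q_4 has denominator <= 8, so the convergent 13/8 is the closest (its error is |85*8 - 13*52|/(52*8) = 4/416).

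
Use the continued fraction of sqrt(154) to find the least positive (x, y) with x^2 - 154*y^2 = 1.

(x, y) = (21295, 1716)

First expand sqrt(154) as a continued fraction. With x_i = (sqrt(154) + m_i)/d_i and (m_0, d_0) = (0, 1): a_0 = floor(sqrt(154)) = 12, since 12^2 = 144 <= 154 < 169 = 13^2.
Iterate m_{i+1} = d_i*a_i - m_i, d_{i+1} = (154 - m_{i+1}^2)/d_i, a_{i+1} = floor((a_0 + m_{i+1})/d_{i+1}):
  m_1 = 1*12 - 0 = 12, d_1 = (154 - 12^2)/1 = 10/1 = 10, a_1 = floor((12 + 12)/10) = 2.
  m_2 = 10*2 - 12 = 8, d_2 = (154 - 8^2)/10 = 90/10 = 9, a_2 = floor((12 + 8)/9) = 2.
  m_3 = 9*2 - 8 = 10, d_3 = (154 - 10^2)/9 = 54/9 = 6, a_3 = floor((12 + 10)/6) = 3.
  m_4 = 6*3 - 10 = 8, d_4 = (154 - 8^2)/6 = 90/6 = 15, a_4 = floor((12 + 8)/15) = 1.
  m_5 = 15*1 - 8 = 7, d_5 = (154 - 7^2)/15 = 105/15 = 7, a_5 = floor((12 + 7)/7) = 2.
  m_6 = 7*2 - 7 = 7, d_6 = (154 - 7^2)/7 = 105/7 = 15, a_6 = floor((12 + 7)/15) = 1.
  m_7 = 15*1 - 7 = 8, d_7 = (154 - 8^2)/15 = 90/15 = 6, a_7 = floor((12 + 8)/6) = 3.
  m_8 = 6*3 - 8 = 10, d_8 = (154 - 10^2)/6 = 54/6 = 9, a_8 = floor((12 + 10)/9) = 2.
  m_9 = 9*2 - 10 = 8, d_9 = (154 - 8^2)/9 = 90/9 = 10, a_9 = floor((12 + 8)/10) = 2.
  m_10 = 10*2 - 8 = 12, d_10 = (154 - 12^2)/10 = 10/10 = 1, a_10 = floor((12 + 12)/1) = 24.
  m_11 = 1*24 - 12 = 12, d_11 = (154 - 12^2)/1 = 10/1 = 10: (m_11, d_11) = (m_1, d_1) = (12, 10), so from here the quotients repeat a_1, ..., a_10; the period length is 10.
So sqrt(154) = [12; (2, 2, 3, 1, 2, 1, 3, 2, 2, 24)] with period length k = 10.
k is even, so the fundamental solution of x^2 - 154y^2 = 1 is (p_{k-1}, q_{k-1}) = (p_9, q_9); compute convergents through index 9.
Convergents (p_i = a_i*p_{i-1} + p_{i-2}, q_i = a_i*q_{i-1} + q_{i-2} with p_{-2}=0, p_{-1}=1, q_{-2}=1, q_{-1}=0):
  i=0: a_0=12, p_0 = 12*1 + 0 = 12, q_0 = 12*0 + 1 = 1.
  i=1: a_1=2, p_1 = 2*12 + 1 = 25, q_1 = 2*1 + 0 = 2.
  i=2: a_2=2, p_2 = 2*25 + 12 = 62, q_2 = 2*2 + 1 = 5.
  i=3: a_3=3, p_3 = 3*62 + 25 = 211, q_3 = 3*5 + 2 = 17.
  i=4: a_4=1, p_4 = 1*211 + 62 = 273, q_4 = 1*17 + 5 = 22.
  i=5: a_5=2, p_5 = 2*273 + 211 = 757, q_5 = 2*22 + 17 = 61.
  i=6: a_6=1, p_6 = 1*757 + 273 = 1030, q_6 = 1*61 + 22 = 83.
  i=7: a_7=3, p_7 = 3*1030 + 757 = 3847, q_7 = 3*83 + 61 = 310.
  i=8: a_8=2, p_8 = 2*3847 + 1030 = 8724, q_8 = 2*310 + 83 = 703.
  i=9: a_9=2, p_9 = 2*8724 + 3847 = 21295, q_9 = 2*703 + 310 = 1716.
Check: 21295^2 - 154*1716^2 = 453477025 - 453477024 = 1, so (x, y) = (21295, 1716) solves the equation, and by the theorem it is the least positive solution.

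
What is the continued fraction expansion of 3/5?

Run the Euclidean algorithm on 3 and 5; the successive quotients are the partial quotients a_0, a_1, ... (each step inverts the fractional part left over by the previous one):
  3 = 0*5 + 3, so a_0 = 0.
  5 = 1*3 + 2, so a_1 = 1.
  3 = 1*2 + 1, so a_2 = 1.
  2 = 2*1 + 0, so a_3 = 2.
The remainder reaches 0 after 4 divisions, so the expansion has 4 partial quotients, read off in order.

[0; 1, 1, 2]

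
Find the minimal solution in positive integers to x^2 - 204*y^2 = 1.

(x, y) = (4999, 350)

First expand sqrt(204) as a continued fraction. With x_i = (sqrt(204) + m_i)/d_i and (m_0, d_0) = (0, 1): a_0 = floor(sqrt(204)) = 14, since 14^2 = 196 <= 204 < 225 = 15^2.
Iterate m_{i+1} = d_i*a_i - m_i, d_{i+1} = (204 - m_{i+1}^2)/d_i, a_{i+1} = floor((a_0 + m_{i+1})/d_{i+1}):
  m_1 = 1*14 - 0 = 14, d_1 = (204 - 14^2)/1 = 8/1 = 8, a_1 = floor((14 + 14)/8) = 3.
  m_2 = 8*3 - 14 = 10, d_2 = (204 - 10^2)/8 = 104/8 = 13, a_2 = floor((14 + 10)/13) = 1.
  m_3 = 13*1 - 10 = 3, d_3 = (204 - 3^2)/13 = 195/13 = 15, a_3 = floor((14 + 3)/15) = 1.
  m_4 = 15*1 - 3 = 12, d_4 = (204 - 12^2)/15 = 60/15 = 4, a_4 = floor((14 + 12)/4) = 6.
  m_5 = 4*6 - 12 = 12, d_5 = (204 - 12^2)/4 = 60/4 = 15, a_5 = floor((14 + 12)/15) = 1.
  m_6 = 15*1 - 12 = 3, d_6 = (204 - 3^2)/15 = 195/15 = 13, a_6 = floor((14 + 3)/13) = 1.
  m_7 = 13*1 - 3 = 10, d_7 = (204 - 10^2)/13 = 104/13 = 8, a_7 = floor((14 + 10)/8) = 3.
  m_8 = 8*3 - 10 = 14, d_8 = (204 - 14^2)/8 = 8/8 = 1, a_8 = floor((14 + 14)/1) = 28.
  m_9 = 1*28 - 14 = 14, d_9 = (204 - 14^2)/1 = 8/1 = 8: (m_9, d_9) = (m_1, d_1) = (14, 8), so from here the quotients repeat a_1, ..., a_8; the period length is 8.
So sqrt(204) = [14; (3, 1, 1, 6, 1, 1, 3, 28)] with period length k = 8.
k is even, so the fundamental solution of x^2 - 204y^2 = 1 is (p_{k-1}, q_{k-1}) = (p_7, q_7); compute convergents through index 7.
Convergents (p_i = a_i*p_{i-1} + p_{i-2}, q_i = a_i*q_{i-1} + q_{i-2} with p_{-2}=0, p_{-1}=1, q_{-2}=1, q_{-1}=0):
  i=0: a_0=14, p_0 = 14*1 + 0 = 14, q_0 = 14*0 + 1 = 1.
  i=1: a_1=3, p_1 = 3*14 + 1 = 43, q_1 = 3*1 + 0 = 3.
  i=2: a_2=1, p_2 = 1*43 + 14 = 57, q_2 = 1*3 + 1 = 4.
  i=3: a_3=1, p_3 = 1*57 + 43 = 100, q_3 = 1*4 + 3 = 7.
  i=4: a_4=6, p_4 = 6*100 + 57 = 657, q_4 = 6*7 + 4 = 46.
  i=5: a_5=1, p_5 = 1*657 + 100 = 757, q_5 = 1*46 + 7 = 53.
  i=6: a_6=1, p_6 = 1*757 + 657 = 1414, q_6 = 1*53 + 46 = 99.
  i=7: a_7=3, p_7 = 3*1414 + 757 = 4999, q_7 = 3*99 + 53 = 350.
Check: 4999^2 - 204*350^2 = 24990001 - 24990000 = 1, so (x, y) = (4999, 350) solves the equation, and by the theorem it is the least positive solution.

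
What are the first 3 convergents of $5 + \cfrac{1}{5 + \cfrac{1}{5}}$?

Using the convergent recurrence p_i = a_i*p_{i-1} + p_{i-2}, q_i = a_i*q_{i-1} + q_{i-2} with p_{-2}=0, p_{-1}=1, q_{-2}=1, q_{-1}=0:
  i=0: a_0=5, p_0 = 5*1 + 0 = 5, q_0 = 5*0 + 1 = 1.
  i=1: a_1=5, p_1 = 5*5 + 1 = 26, q_1 = 5*1 + 0 = 5.
  i=2: a_2=5, p_2 = 5*26 + 5 = 135, q_2 = 5*5 + 1 = 26.

5/1, 26/5, 135/26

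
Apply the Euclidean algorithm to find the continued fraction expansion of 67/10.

Run the Euclidean algorithm on 67 and 10; the successive quotients are the partial quotients a_0, a_1, ... (each step inverts the fractional part left over by the previous one):
  67 = 6*10 + 7, so a_0 = 6.
  10 = 1*7 + 3, so a_1 = 1.
  7 = 2*3 + 1, so a_2 = 2.
  3 = 3*1 + 0, so a_3 = 3.
The remainder reaches 0 after 4 divisions, so the expansion has 4 partial quotients, read off in order.

[6; 1, 2, 3]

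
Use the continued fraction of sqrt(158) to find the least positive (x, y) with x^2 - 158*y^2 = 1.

(x, y) = (7743, 616)

First expand sqrt(158) as a continued fraction. With x_i = (sqrt(158) + m_i)/d_i and (m_0, d_0) = (0, 1): a_0 = floor(sqrt(158)) = 12, since 12^2 = 144 <= 158 < 169 = 13^2.
Iterate m_{i+1} = d_i*a_i - m_i, d_{i+1} = (158 - m_{i+1}^2)/d_i, a_{i+1} = floor((a_0 + m_{i+1})/d_{i+1}):
  m_1 = 1*12 - 0 = 12, d_1 = (158 - 12^2)/1 = 14/1 = 14, a_1 = floor((12 + 12)/14) = 1.
  m_2 = 14*1 - 12 = 2, d_2 = (158 - 2^2)/14 = 154/14 = 11, a_2 = floor((12 + 2)/11) = 1.
  m_3 = 11*1 - 2 = 9, d_3 = (158 - 9^2)/11 = 77/11 = 7, a_3 = floor((12 + 9)/7) = 3.
  m_4 = 7*3 - 9 = 12, d_4 = (158 - 12^2)/7 = 14/7 = 2, a_4 = floor((12 + 12)/2) = 12.
  m_5 = 2*12 - 12 = 12, d_5 = (158 - 12^2)/2 = 14/2 = 7, a_5 = floor((12 + 12)/7) = 3.
  m_6 = 7*3 - 12 = 9, d_6 = (158 - 9^2)/7 = 77/7 = 11, a_6 = floor((12 + 9)/11) = 1.
  m_7 = 11*1 - 9 = 2, d_7 = (158 - 2^2)/11 = 154/11 = 14, a_7 = floor((12 + 2)/14) = 1.
  m_8 = 14*1 - 2 = 12, d_8 = (158 - 12^2)/14 = 14/14 = 1, a_8 = floor((12 + 12)/1) = 24.
  m_9 = 1*24 - 12 = 12, d_9 = (158 - 12^2)/1 = 14/1 = 14: (m_9, d_9) = (m_1, d_1) = (12, 14), so from here the quotients repeat a_1, ..., a_8; the period length is 8.
So sqrt(158) = [12; (1, 1, 3, 12, 3, 1, 1, 24)] with period length k = 8.
k is even, so the fundamental solution of x^2 - 158y^2 = 1 is (p_{k-1}, q_{k-1}) = (p_7, q_7); compute convergents through index 7.
Convergents (p_i = a_i*p_{i-1} + p_{i-2}, q_i = a_i*q_{i-1} + q_{i-2} with p_{-2}=0, p_{-1}=1, q_{-2}=1, q_{-1}=0):
  i=0: a_0=12, p_0 = 12*1 + 0 = 12, q_0 = 12*0 + 1 = 1.
  i=1: a_1=1, p_1 = 1*12 + 1 = 13, q_1 = 1*1 + 0 = 1.
  i=2: a_2=1, p_2 = 1*13 + 12 = 25, q_2 = 1*1 + 1 = 2.
  i=3: a_3=3, p_3 = 3*25 + 13 = 88, q_3 = 3*2 + 1 = 7.
  i=4: a_4=12, p_4 = 12*88 + 25 = 1081, q_4 = 12*7 + 2 = 86.
  i=5: a_5=3, p_5 = 3*1081 + 88 = 3331, q_5 = 3*86 + 7 = 265.
  i=6: a_6=1, p_6 = 1*3331 + 1081 = 4412, q_6 = 1*265 + 86 = 351.
  i=7: a_7=1, p_7 = 1*4412 + 3331 = 7743, q_7 = 1*351 + 265 = 616.
Check: 7743^2 - 158*616^2 = 59954049 - 59954048 = 1, so (x, y) = (7743, 616) solves the equation, and by the theorem it is the least positive solution.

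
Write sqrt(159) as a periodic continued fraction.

Write x_i = (sqrt(159) + m_i)/d_i with (m_0, d_0) = (0, 1). a_0 = floor(sqrt(159)) = 12, since 12^2 = 144 <= 159 < 169 = 13^2.
Iterate m_{i+1} = d_i*a_i - m_i, d_{i+1} = (159 - m_{i+1}^2)/d_i, a_{i+1} = floor((a_0 + m_{i+1})/d_{i+1}):
  m_1 = 1*12 - 0 = 12, d_1 = (159 - 12^2)/1 = 15/1 = 15, a_1 = floor((12 + 12)/15) = 1.
  m_2 = 15*1 - 12 = 3, d_2 = (159 - 3^2)/15 = 150/15 = 10, a_2 = floor((12 + 3)/10) = 1.
  m_3 = 10*1 - 3 = 7, d_3 = (159 - 7^2)/10 = 110/10 = 11, a_3 = floor((12 + 7)/11) = 1.
  m_4 = 11*1 - 7 = 4, d_4 = (159 - 4^2)/11 = 143/11 = 13, a_4 = floor((12 + 4)/13) = 1.
  m_5 = 13*1 - 4 = 9, d_5 = (159 - 9^2)/13 = 78/13 = 6, a_5 = floor((12 + 9)/6) = 3.
  m_6 = 6*3 - 9 = 9, d_6 = (159 - 9^2)/6 = 78/6 = 13, a_6 = floor((12 + 9)/13) = 1.
  m_7 = 13*1 - 9 = 4, d_7 = (159 - 4^2)/13 = 143/13 = 11, a_7 = floor((12 + 4)/11) = 1.
  m_8 = 11*1 - 4 = 7, d_8 = (159 - 7^2)/11 = 110/11 = 10, a_8 = floor((12 + 7)/10) = 1.
  m_9 = 10*1 - 7 = 3, d_9 = (159 - 3^2)/10 = 150/10 = 15, a_9 = floor((12 + 3)/15) = 1.
  m_10 = 15*1 - 3 = 12, d_10 = (159 - 12^2)/15 = 15/15 = 1, a_10 = floor((12 + 12)/1) = 24.
  m_11 = 1*24 - 12 = 12, d_11 = (159 - 12^2)/1 = 15/1 = 15: (m_11, d_11) = (m_1, d_1) = (12, 15), so from here the quotients repeat a_1, ..., a_10; the period length is 10.
Hence the expansion of sqrt(159) is a_0 = 12 followed by the repeating block 1, 1, 1, 1, 3, 1, 1, 1, 1, 24 (period 10).

[12; (1, 1, 1, 1, 3, 1, 1, 1, 1, 24)]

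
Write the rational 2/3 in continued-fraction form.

[0; 1, 2]

Run the Euclidean algorithm on 2 and 3; the successive quotients are the partial quotients a_0, a_1, ... (each step inverts the fractional part left over by the previous one):
  2 = 0*3 + 2, so a_0 = 0.
  3 = 1*2 + 1, so a_1 = 1.
  2 = 2*1 + 0, so a_2 = 2.
The remainder reaches 0 after 3 divisions, so the expansion has 3 partial quotients, read off in order.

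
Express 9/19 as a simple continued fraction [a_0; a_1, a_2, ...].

Run the Euclidean algorithm on 9 and 19; the successive quotients are the partial quotients a_0, a_1, ... (each step inverts the fractional part left over by the previous one):
  9 = 0*19 + 9, so a_0 = 0.
  19 = 2*9 + 1, so a_1 = 2.
  9 = 9*1 + 0, so a_2 = 9.
The remainder reaches 0 after 3 divisions, so the expansion has 3 partial quotients, read off in order.

[0; 2, 9]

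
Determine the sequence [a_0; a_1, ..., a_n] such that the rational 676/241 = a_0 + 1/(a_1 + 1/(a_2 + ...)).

Run the Euclidean algorithm on 676 and 241; the successive quotients are the partial quotients a_0, a_1, ... (each step inverts the fractional part left over by the previous one):
  676 = 2*241 + 194, so a_0 = 2.
  241 = 1*194 + 47, so a_1 = 1.
  194 = 4*47 + 6, so a_2 = 4.
  47 = 7*6 + 5, so a_3 = 7.
  6 = 1*5 + 1, so a_4 = 1.
  5 = 5*1 + 0, so a_5 = 5.
The remainder reaches 0 after 6 divisions, so the expansion has 6 partial quotients, read off in order.

[2; 1, 4, 7, 1, 5]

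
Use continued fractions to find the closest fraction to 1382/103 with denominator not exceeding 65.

738/55

Expand x = 1382/103 as a continued fraction with the Euclidean algorithm:
  1382 = 13*103 + 43, so a_0 = 13.
  103 = 2*43 + 17, so a_1 = 2.
  43 = 2*17 + 9, so a_2 = 2.
  17 = 1*9 + 8, so a_3 = 1.
  9 = 1*8 + 1, so a_4 = 1.
  8 = 8*1 + 0, so a_5 = 8.
so x = [13; 2, 2, 1, 1, 8].
Convergents (p_i = a_i*p_{i-1} + p_{i-2}, q_i = a_i*q_{i-1} + q_{i-2} with p_{-2}=0, p_{-1}=1, q_{-2}=1, q_{-1}=0), until the denominator exceeds 65:
  i=0: a_0=13, p_0 = 13*1 + 0 = 13, q_0 = 13*0 + 1 = 1.
  i=1: a_1=2, p_1 = 2*13 + 1 = 27, q_1 = 2*1 + 0 = 2.
  i=2: a_2=2, p_2 = 2*27 + 13 = 67, q_2 = 2*2 + 1 = 5.
  i=3: a_3=1, p_3 = 1*67 + 27 = 94, q_3 = 1*5 + 2 = 7.
  i=4: a_4=1, p_4 = 1*94 + 67 = 161, q_4 = 1*7 + 5 = 12.
  i=5: a_5=8, p_5 = 8*161 + 94 = 1382, q_5 = 8*12 + 7 = 103.
q_5 = 103 > 65, so the last convergent with denominator <= 65 is p_4/q_4 = 161/12.
The closest fraction with denominator <= 65 is either p_4/q_4 or the intermediate fraction (k*p_4 + p_3)/(k*q_4 + q_3) with the largest k >= 1 whose denominator stays <= 65; these approach x as k grows, and every other convergent or intermediate fraction in range is farther away.
Largest k: floor((65 - q_3)/q_4) = floor((65 - 7)/12) = 4.
That gives (4*161 + 94)/(4*12 + 7) = 738/55.
Compare the errors: |x - 161/12| = |1382*12 - 161*103|/(103*12) = 1/1236, and |x - 738/55| = |1382*55 - 738*103|/(103*55) = 4/5665.
Cross-multiplying, 4*1236 = 4944 < 5665 = 1*5665, so 4/5665 is smaller: the intermediate fraction 738/55 is closer to x than 161/12.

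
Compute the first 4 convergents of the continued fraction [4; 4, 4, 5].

4/1, 17/4, 72/17, 377/89

Using the convergent recurrence p_i = a_i*p_{i-1} + p_{i-2}, q_i = a_i*q_{i-1} + q_{i-2} with p_{-2}=0, p_{-1}=1, q_{-2}=1, q_{-1}=0:
  i=0: a_0=4, p_0 = 4*1 + 0 = 4, q_0 = 4*0 + 1 = 1.
  i=1: a_1=4, p_1 = 4*4 + 1 = 17, q_1 = 4*1 + 0 = 4.
  i=2: a_2=4, p_2 = 4*17 + 4 = 72, q_2 = 4*4 + 1 = 17.
  i=3: a_3=5, p_3 = 5*72 + 17 = 377, q_3 = 5*17 + 4 = 89.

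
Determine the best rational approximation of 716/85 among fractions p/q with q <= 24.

Expand x = 716/85 as a continued fraction with the Euclidean algorithm:
  716 = 8*85 + 36, so a_0 = 8.
  85 = 2*36 + 13, so a_1 = 2.
  36 = 2*13 + 10, so a_2 = 2.
  13 = 1*10 + 3, so a_3 = 1.
  10 = 3*3 + 1, so a_4 = 3.
  3 = 3*1 + 0, so a_5 = 3.
so x = [8; 2, 2, 1, 3, 3].
Convergents (p_i = a_i*p_{i-1} + p_{i-2}, q_i = a_i*q_{i-1} + q_{i-2} with p_{-2}=0, p_{-1}=1, q_{-2}=1, q_{-1}=0), until the denominator exceeds 24:
  i=0: a_0=8, p_0 = 8*1 + 0 = 8, q_0 = 8*0 + 1 = 1.
  i=1: a_1=2, p_1 = 2*8 + 1 = 17, q_1 = 2*1 + 0 = 2.
  i=2: a_2=2, p_2 = 2*17 + 8 = 42, q_2 = 2*2 + 1 = 5.
  i=3: a_3=1, p_3 = 1*42 + 17 = 59, q_3 = 1*5 + 2 = 7.
  i=4: a_4=3, p_4 = 3*59 + 42 = 219, q_4 = 3*7 + 5 = 26.
q_4 = 26 > 24, so the last convergent with denominator <= 24 is p_3/q_3 = 59/7.
The closest fraction with denominator <= 24 is either p_3/q_3 or the intermediate fraction (k*p_3 + p_2)/(k*q_3 + q_2) with the largest k >= 1 whose denominator stays <= 24; these approach x as k grows, and every other convergent or intermediate fraction in range is farther away.
Largest k: floor((24 - q_2)/q_3) = floor((24 - 5)/7) = 2.
That gives (2*59 + 42)/(2*7 + 5) = 160/19.
Compare the errors: |x - 59/7| = |716*7 - 59*85|/(85*7) = 3/595, and |x - 160/19| = |716*19 - 160*85|/(85*19) = 4/1615.
Cross-multiplying, 4*595 = 2380 < 4845 = 3*1615, so 4/1615 is smaller: the intermediate fraction 160/19 is closer to x than 59/7.

160/19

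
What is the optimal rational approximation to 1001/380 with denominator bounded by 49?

108/41

Expand x = 1001/380 as a continued fraction with the Euclidean algorithm:
  1001 = 2*380 + 241, so a_0 = 2.
  380 = 1*241 + 139, so a_1 = 1.
  241 = 1*139 + 102, so a_2 = 1.
  139 = 1*102 + 37, so a_3 = 1.
  102 = 2*37 + 28, so a_4 = 2.
  37 = 1*28 + 9, so a_5 = 1.
  28 = 3*9 + 1, so a_6 = 3.
  9 = 9*1 + 0, so a_7 = 9.
so x = [2; 1, 1, 1, 2, 1, 3, 9].
Convergents (p_i = a_i*p_{i-1} + p_{i-2}, q_i = a_i*q_{i-1} + q_{i-2} with p_{-2}=0, p_{-1}=1, q_{-2}=1, q_{-1}=0), until the denominator exceeds 49:
  i=0: a_0=2, p_0 = 2*1 + 0 = 2, q_0 = 2*0 + 1 = 1.
  i=1: a_1=1, p_1 = 1*2 + 1 = 3, q_1 = 1*1 + 0 = 1.
  i=2: a_2=1, p_2 = 1*3 + 2 = 5, q_2 = 1*1 + 1 = 2.
  i=3: a_3=1, p_3 = 1*5 + 3 = 8, q_3 = 1*2 + 1 = 3.
  i=4: a_4=2, p_4 = 2*8 + 5 = 21, q_4 = 2*3 + 2 = 8.
  i=5: a_5=1, p_5 = 1*21 + 8 = 29, q_5 = 1*8 + 3 = 11.
  i=6: a_6=3, p_6 = 3*29 + 21 = 108, q_6 = 3*11 + 8 = 41.
  i=7: a_7=9, p_7 = 9*108 + 29 = 1001, q_7 = 9*41 + 11 = 380.
q_7 = 380 > 49, so the last convergent with denominator <= 49 is p_6/q_6 = 108/41.
The closest fraction with denominator <= 49 is either p_6/q_6 or the intermediate fraction (k*p_6 + p_5)/(k*q_6 + q_5) with the largest k >= 1 whose denominator stays <= 49; these approach x as k grows, and every other convergent or intermediate fraction in range is farther away.
Largest k: floor((49 - q_5)/q_6) = floor((49 - 11)/41) = 0.
Since k = 0, no intermediate fraction beyond p_6/q_6 has denominator <= 49, so the convergent 108/41 is the closest (its error is |1001*41 - 108*380|/(380*41) = 1/15580).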